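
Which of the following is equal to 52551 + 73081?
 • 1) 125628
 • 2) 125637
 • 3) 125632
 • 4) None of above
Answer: 3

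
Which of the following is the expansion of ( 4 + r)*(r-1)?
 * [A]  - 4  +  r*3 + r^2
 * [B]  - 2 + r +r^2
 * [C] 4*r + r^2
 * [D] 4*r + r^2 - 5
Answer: A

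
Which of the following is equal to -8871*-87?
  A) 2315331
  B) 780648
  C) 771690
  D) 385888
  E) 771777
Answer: E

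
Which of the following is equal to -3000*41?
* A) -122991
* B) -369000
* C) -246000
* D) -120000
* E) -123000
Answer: E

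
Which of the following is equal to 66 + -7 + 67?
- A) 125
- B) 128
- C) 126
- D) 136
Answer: C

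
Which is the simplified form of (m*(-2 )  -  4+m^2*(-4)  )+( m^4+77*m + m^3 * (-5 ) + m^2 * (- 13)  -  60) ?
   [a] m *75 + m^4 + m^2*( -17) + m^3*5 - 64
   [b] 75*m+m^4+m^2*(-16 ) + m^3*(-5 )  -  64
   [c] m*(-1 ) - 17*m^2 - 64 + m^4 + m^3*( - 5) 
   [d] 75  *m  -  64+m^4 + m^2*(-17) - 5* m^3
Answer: d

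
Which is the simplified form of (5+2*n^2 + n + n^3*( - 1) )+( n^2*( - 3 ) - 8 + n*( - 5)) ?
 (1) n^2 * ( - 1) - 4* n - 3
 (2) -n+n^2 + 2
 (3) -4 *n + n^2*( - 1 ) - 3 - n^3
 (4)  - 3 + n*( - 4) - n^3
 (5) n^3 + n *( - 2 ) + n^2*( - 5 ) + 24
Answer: 3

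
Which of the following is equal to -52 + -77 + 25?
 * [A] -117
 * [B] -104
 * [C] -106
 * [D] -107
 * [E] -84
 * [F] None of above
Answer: B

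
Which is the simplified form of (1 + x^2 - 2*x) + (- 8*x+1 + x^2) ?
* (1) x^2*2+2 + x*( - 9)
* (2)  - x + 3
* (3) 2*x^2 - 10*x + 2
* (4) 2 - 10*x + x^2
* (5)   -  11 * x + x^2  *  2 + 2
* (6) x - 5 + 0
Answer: 3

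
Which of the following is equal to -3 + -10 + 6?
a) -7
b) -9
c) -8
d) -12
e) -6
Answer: a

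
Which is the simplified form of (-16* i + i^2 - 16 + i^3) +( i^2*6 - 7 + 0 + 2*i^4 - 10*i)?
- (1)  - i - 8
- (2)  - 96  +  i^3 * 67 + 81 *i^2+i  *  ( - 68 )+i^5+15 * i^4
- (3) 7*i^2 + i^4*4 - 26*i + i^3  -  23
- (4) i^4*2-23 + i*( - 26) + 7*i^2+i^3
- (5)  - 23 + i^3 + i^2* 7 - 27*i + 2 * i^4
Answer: 4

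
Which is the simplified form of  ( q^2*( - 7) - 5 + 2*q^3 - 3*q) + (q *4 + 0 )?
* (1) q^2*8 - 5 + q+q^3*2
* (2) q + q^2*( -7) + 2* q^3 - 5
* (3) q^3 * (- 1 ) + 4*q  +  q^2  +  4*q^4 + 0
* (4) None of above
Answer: 2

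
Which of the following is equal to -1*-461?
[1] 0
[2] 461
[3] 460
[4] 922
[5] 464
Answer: 2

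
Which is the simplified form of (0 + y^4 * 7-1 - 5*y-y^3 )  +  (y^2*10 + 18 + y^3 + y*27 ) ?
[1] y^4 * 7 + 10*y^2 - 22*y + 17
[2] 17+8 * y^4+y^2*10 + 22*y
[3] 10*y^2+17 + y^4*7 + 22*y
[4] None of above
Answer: 3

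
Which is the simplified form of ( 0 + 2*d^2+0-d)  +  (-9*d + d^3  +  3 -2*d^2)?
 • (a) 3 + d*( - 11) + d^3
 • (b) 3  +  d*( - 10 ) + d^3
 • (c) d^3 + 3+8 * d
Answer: b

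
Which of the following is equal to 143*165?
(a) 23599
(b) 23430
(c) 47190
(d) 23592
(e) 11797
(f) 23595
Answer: f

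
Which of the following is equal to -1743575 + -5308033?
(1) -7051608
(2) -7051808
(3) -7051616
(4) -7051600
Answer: 1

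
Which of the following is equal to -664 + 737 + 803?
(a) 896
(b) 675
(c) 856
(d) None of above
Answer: d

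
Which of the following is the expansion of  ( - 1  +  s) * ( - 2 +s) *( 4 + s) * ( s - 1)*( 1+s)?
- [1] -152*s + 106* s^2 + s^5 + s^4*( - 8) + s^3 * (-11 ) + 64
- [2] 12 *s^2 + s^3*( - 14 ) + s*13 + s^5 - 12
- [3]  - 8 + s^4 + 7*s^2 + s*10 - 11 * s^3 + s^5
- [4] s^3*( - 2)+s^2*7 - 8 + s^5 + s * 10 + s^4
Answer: 3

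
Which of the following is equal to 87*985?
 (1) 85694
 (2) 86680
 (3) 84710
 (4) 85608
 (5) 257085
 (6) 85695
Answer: 6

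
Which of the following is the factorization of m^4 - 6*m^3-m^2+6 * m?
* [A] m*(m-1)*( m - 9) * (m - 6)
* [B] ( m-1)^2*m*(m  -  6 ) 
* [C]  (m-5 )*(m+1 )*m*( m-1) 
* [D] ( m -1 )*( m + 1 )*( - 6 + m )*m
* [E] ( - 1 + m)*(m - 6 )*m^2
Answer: D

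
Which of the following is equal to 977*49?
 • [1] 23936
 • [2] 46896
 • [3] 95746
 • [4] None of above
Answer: 4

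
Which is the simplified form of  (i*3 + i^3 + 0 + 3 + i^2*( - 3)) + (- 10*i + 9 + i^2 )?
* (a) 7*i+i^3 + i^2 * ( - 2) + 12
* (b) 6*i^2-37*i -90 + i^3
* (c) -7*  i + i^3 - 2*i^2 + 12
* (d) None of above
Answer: c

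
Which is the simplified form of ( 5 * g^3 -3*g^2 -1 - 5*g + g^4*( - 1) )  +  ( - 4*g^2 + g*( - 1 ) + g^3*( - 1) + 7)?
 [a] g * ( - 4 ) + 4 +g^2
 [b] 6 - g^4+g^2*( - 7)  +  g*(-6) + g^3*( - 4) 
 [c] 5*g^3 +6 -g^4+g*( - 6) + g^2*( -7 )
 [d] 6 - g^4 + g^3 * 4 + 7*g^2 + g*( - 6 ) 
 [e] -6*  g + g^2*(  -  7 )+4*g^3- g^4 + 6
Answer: e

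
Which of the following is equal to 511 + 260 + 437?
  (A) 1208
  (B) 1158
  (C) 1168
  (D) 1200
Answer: A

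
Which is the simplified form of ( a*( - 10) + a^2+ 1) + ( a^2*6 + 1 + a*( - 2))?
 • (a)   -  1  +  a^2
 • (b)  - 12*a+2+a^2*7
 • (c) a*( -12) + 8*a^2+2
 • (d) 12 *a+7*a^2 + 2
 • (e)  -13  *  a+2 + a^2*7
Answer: b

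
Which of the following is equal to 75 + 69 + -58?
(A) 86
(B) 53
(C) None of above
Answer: A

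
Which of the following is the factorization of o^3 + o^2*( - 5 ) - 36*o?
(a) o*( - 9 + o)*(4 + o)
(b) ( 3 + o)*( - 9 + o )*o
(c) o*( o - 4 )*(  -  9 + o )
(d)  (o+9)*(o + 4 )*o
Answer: a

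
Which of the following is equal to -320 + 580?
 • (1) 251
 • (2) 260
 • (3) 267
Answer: 2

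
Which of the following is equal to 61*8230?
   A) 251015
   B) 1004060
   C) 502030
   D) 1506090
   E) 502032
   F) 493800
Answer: C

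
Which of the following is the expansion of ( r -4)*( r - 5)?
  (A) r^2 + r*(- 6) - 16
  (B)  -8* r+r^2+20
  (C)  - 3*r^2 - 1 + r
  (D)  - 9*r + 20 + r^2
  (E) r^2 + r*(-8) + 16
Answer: D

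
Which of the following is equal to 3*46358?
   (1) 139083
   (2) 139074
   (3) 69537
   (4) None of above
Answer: 2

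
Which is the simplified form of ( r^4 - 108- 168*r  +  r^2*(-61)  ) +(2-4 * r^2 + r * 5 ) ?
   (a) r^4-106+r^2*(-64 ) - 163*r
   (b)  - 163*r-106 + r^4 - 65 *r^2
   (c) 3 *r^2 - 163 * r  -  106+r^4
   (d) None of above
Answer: b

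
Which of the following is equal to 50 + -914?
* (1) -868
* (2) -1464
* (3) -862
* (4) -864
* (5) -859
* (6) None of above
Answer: 4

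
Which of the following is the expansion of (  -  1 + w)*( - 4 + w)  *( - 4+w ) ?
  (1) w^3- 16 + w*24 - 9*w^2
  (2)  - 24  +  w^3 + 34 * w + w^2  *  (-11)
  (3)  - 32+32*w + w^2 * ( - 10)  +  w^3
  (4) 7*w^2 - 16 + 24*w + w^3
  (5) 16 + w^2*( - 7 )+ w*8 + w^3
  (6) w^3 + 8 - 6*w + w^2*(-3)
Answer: 1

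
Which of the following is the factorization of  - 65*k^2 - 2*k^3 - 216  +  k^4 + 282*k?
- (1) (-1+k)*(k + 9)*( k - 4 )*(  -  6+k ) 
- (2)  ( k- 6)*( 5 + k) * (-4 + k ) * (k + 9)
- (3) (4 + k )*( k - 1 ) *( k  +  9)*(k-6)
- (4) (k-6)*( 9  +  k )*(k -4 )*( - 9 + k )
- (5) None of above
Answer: 1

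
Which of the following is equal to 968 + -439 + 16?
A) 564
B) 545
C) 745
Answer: B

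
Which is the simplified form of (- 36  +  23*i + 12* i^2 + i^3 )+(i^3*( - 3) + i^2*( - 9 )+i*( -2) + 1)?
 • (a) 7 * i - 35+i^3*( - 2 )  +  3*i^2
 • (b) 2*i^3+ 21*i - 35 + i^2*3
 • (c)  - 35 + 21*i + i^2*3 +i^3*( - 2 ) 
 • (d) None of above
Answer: c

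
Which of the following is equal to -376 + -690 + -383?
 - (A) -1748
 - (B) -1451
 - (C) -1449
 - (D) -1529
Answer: C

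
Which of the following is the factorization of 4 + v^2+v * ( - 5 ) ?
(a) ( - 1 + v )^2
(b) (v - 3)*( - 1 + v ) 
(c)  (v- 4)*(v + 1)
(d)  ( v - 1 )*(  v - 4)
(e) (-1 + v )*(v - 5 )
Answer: d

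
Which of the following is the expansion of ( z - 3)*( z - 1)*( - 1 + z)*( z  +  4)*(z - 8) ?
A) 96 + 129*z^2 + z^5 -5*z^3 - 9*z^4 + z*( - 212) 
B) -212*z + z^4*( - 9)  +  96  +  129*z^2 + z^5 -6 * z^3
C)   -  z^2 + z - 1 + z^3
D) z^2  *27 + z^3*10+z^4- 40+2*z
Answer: A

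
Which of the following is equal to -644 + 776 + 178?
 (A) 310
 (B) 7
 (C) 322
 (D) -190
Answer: A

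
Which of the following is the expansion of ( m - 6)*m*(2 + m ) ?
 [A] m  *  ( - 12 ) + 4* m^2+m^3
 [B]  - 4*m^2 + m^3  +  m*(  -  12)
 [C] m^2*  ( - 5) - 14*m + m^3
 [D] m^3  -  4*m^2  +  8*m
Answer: B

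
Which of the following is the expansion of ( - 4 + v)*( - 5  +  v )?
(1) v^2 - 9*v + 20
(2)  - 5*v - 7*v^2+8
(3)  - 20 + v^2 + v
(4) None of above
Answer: 1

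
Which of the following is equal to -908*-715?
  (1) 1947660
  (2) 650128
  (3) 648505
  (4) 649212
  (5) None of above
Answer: 5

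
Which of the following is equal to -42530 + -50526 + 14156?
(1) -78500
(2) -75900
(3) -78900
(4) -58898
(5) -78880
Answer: 3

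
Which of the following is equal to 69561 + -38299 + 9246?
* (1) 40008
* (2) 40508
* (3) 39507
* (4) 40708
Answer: 2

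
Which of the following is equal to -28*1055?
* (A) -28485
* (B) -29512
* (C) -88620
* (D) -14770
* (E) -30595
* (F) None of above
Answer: F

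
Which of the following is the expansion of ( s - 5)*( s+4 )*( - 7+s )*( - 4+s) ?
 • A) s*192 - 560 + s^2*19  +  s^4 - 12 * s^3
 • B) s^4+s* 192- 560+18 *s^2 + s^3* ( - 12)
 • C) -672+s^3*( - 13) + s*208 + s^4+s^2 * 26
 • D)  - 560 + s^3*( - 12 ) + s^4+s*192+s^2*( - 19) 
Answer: A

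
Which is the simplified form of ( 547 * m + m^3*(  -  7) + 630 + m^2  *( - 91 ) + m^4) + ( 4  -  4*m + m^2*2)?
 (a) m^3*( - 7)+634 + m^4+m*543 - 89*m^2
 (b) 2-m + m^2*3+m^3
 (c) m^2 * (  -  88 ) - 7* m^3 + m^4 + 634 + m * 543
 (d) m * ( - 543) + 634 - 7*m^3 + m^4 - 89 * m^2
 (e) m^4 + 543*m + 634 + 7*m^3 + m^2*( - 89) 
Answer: a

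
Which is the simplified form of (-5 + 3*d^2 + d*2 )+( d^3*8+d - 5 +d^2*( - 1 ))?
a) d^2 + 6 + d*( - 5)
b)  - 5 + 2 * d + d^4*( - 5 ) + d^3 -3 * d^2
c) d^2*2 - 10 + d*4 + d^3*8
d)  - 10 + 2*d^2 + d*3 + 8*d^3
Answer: d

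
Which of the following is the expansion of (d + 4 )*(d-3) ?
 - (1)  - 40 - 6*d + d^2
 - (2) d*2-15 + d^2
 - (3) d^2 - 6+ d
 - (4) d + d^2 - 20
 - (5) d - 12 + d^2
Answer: 5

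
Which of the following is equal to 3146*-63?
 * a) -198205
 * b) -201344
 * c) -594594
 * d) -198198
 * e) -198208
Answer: d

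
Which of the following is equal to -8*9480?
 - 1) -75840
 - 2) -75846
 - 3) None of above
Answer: 1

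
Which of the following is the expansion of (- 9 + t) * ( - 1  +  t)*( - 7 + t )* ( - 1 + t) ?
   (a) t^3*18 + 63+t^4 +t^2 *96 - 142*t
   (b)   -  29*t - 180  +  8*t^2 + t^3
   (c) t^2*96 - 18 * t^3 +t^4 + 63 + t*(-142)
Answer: c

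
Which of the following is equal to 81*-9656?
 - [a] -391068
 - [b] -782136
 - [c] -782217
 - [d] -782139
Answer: b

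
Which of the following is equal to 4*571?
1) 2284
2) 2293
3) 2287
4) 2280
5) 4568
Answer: 1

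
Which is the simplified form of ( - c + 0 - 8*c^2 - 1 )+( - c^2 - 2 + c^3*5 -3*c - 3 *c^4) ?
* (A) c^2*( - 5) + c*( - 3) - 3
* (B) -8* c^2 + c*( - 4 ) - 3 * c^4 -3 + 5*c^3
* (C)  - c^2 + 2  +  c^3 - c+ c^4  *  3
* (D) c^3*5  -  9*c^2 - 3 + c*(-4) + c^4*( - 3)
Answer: D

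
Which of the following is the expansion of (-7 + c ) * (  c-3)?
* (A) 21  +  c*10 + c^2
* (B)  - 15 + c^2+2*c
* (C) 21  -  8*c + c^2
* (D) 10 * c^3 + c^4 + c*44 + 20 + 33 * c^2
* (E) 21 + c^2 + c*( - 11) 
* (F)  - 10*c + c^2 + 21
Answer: F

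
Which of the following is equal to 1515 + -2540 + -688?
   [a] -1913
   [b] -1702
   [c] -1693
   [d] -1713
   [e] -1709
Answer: d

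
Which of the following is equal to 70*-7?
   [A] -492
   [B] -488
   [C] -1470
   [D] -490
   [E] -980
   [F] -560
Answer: D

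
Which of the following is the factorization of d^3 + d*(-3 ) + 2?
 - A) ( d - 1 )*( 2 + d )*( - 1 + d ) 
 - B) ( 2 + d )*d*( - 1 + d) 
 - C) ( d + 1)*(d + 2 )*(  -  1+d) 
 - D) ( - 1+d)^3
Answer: A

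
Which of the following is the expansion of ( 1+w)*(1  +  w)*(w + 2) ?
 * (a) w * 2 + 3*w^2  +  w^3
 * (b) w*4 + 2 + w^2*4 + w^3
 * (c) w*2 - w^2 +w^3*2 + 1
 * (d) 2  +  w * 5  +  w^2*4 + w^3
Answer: d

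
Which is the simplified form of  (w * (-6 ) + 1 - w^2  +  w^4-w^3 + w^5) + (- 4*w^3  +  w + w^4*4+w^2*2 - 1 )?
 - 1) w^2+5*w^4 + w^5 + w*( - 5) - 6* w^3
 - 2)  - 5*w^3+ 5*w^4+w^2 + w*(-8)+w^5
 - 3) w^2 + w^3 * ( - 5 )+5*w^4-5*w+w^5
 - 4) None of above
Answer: 3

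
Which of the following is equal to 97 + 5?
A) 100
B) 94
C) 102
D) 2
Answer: C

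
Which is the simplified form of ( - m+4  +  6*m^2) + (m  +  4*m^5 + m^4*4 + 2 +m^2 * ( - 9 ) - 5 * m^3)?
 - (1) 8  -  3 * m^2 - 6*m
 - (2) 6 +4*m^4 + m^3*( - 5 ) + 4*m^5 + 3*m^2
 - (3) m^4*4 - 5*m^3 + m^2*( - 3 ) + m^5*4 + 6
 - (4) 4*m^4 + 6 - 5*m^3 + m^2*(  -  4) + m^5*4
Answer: 3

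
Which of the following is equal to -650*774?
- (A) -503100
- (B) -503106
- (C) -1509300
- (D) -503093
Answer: A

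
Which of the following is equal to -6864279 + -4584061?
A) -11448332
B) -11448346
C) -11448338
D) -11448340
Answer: D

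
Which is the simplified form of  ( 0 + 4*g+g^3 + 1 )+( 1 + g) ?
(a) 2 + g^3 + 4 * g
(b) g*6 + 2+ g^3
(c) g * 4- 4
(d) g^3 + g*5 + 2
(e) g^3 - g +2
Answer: d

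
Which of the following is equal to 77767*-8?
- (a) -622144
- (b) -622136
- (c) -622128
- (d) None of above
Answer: b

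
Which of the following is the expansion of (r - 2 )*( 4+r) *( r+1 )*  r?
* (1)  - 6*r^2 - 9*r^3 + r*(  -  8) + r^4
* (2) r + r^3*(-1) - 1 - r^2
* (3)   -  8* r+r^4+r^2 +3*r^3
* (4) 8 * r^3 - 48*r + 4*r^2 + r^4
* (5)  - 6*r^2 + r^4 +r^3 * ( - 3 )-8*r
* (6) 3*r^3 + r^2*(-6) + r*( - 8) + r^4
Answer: 6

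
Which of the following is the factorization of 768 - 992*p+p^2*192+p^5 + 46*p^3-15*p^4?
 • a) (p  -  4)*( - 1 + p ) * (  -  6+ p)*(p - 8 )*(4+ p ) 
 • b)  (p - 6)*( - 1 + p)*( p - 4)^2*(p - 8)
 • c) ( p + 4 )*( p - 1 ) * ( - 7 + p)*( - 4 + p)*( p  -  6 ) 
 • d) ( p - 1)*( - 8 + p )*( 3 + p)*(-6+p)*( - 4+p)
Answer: a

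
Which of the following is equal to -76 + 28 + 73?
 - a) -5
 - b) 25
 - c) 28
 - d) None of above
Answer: b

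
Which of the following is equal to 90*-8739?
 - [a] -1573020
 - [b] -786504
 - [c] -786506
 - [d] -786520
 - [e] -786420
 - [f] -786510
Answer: f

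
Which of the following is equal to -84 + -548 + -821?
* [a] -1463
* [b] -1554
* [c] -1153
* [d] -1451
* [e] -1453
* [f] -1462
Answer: e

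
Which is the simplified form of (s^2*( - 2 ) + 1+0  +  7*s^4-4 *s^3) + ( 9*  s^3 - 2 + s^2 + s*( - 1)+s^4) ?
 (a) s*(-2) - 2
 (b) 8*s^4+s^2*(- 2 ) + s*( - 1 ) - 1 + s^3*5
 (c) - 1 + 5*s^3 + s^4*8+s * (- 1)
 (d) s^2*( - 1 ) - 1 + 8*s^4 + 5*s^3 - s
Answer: d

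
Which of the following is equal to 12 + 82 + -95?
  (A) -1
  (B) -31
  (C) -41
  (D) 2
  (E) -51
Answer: A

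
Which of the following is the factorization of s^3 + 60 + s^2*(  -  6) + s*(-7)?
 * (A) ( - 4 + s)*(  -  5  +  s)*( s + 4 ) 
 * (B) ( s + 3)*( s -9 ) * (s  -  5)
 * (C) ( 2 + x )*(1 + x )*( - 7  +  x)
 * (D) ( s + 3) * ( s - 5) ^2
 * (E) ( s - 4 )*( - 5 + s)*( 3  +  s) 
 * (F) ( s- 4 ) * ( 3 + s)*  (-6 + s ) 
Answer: E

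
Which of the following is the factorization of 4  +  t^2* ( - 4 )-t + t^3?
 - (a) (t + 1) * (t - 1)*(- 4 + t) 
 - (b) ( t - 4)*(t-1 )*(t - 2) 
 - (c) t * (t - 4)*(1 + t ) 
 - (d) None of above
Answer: a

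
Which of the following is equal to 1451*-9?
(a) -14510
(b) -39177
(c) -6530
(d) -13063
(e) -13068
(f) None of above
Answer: f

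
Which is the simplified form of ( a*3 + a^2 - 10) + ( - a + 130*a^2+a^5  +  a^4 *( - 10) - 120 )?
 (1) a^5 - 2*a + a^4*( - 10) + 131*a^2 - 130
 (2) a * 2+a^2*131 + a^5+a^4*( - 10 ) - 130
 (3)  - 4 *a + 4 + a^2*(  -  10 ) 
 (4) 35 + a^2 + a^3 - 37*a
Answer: 2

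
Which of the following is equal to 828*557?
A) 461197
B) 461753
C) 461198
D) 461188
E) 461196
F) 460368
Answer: E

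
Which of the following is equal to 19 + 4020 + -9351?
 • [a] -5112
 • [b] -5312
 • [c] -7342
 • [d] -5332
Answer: b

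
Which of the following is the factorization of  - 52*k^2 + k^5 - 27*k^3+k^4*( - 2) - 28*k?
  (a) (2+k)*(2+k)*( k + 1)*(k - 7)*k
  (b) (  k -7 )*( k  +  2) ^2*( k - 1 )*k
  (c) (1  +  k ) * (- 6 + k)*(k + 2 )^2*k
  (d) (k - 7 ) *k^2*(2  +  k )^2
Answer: a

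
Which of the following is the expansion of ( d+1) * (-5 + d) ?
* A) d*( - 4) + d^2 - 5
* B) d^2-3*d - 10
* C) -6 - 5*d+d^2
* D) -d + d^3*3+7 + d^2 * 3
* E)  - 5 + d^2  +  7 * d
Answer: A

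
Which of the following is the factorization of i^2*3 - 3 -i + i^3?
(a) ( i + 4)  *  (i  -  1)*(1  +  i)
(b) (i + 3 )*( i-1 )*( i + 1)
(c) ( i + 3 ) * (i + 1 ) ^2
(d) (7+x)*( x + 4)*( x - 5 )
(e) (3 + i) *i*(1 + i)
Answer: b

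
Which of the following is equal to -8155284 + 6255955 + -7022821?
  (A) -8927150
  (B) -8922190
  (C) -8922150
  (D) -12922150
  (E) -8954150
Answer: C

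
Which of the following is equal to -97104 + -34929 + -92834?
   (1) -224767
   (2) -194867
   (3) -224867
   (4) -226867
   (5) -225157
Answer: 3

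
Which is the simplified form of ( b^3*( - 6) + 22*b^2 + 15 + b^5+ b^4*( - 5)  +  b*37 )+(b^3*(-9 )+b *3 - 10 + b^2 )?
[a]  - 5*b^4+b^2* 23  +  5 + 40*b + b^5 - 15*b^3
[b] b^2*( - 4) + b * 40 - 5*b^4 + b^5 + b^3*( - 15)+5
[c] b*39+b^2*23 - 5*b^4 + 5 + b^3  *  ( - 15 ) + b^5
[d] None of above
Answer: a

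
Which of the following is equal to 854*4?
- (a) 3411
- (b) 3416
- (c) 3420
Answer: b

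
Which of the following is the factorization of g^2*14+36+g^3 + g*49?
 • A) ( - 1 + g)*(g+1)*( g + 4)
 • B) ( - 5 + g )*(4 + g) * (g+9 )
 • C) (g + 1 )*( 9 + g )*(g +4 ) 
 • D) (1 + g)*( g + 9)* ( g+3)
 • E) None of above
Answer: C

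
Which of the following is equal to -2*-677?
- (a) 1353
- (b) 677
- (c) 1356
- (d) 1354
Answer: d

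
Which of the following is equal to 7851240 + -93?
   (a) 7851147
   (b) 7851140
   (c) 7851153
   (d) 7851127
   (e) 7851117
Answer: a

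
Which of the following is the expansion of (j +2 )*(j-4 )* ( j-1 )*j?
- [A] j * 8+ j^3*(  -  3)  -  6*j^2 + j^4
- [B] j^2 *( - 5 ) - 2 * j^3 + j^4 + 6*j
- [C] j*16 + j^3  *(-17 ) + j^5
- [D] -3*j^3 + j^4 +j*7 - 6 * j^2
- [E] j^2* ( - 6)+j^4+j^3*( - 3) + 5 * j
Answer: A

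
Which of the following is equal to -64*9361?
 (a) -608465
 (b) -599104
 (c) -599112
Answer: b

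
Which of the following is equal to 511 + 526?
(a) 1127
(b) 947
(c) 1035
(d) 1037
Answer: d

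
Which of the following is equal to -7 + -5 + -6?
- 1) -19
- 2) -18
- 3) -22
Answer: 2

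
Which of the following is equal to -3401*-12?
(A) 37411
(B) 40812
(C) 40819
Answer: B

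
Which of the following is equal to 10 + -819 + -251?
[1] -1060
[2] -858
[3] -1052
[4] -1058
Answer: 1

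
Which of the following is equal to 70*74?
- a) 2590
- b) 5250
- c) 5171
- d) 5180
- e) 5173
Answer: d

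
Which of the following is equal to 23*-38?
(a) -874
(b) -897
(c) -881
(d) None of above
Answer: a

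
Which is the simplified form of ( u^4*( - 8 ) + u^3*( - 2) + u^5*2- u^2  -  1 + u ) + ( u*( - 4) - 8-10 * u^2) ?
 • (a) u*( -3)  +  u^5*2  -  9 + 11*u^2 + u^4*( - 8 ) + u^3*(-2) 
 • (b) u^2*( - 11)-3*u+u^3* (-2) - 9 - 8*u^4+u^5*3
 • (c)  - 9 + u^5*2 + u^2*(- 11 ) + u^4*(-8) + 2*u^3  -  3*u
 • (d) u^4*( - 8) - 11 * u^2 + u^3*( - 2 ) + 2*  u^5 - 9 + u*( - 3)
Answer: d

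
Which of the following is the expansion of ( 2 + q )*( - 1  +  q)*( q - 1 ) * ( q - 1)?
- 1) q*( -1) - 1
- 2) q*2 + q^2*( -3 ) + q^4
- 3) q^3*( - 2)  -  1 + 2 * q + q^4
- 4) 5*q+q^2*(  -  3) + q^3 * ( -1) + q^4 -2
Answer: 4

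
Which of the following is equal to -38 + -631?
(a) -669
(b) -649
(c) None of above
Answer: a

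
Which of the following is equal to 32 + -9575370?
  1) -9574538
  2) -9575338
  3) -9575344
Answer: 2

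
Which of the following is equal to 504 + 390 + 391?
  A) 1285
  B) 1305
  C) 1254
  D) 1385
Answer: A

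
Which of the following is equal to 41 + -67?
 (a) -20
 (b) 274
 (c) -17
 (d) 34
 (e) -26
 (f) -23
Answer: e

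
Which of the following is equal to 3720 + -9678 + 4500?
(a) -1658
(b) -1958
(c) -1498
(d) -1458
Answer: d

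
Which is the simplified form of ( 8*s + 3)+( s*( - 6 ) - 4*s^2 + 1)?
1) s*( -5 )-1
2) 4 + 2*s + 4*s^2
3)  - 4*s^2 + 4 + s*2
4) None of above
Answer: 3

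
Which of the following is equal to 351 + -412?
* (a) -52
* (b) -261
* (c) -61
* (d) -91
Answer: c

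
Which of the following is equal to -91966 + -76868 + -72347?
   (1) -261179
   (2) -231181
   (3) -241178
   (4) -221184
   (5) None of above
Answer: 5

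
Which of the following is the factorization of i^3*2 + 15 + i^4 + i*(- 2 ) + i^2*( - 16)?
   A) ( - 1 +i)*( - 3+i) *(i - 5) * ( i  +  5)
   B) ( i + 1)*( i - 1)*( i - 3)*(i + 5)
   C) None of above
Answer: B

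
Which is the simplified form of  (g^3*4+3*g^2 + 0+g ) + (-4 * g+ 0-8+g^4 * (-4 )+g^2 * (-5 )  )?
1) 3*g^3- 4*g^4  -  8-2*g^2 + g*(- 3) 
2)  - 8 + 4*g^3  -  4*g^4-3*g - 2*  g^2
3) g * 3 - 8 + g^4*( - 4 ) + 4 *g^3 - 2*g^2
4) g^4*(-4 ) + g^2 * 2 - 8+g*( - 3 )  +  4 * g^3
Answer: 2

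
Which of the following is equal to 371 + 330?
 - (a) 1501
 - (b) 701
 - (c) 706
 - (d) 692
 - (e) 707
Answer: b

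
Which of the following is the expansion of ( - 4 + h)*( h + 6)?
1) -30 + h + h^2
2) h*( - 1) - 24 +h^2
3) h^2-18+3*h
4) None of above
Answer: 4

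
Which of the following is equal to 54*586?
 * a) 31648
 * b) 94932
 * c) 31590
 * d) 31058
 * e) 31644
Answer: e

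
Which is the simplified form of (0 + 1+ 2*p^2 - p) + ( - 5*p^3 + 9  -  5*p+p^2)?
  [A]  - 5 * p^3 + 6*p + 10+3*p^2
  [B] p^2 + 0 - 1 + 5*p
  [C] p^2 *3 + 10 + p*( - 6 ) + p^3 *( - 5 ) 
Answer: C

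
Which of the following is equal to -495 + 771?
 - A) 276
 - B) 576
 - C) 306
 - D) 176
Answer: A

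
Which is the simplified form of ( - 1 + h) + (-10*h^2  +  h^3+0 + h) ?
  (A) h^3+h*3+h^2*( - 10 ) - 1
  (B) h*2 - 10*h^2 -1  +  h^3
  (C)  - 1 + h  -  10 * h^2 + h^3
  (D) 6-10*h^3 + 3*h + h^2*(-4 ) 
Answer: B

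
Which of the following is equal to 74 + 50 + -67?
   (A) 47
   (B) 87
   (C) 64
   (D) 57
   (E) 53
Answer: D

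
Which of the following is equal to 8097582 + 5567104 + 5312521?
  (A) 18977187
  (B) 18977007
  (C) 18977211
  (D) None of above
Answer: D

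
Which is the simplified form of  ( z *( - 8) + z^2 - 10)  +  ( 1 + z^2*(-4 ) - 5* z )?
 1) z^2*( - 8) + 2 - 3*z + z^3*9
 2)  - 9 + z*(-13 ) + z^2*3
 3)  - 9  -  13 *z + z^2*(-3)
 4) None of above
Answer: 3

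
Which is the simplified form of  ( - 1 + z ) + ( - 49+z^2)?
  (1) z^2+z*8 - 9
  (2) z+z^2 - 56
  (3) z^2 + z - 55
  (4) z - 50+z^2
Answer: 4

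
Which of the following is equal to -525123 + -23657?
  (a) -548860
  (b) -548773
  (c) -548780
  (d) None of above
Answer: c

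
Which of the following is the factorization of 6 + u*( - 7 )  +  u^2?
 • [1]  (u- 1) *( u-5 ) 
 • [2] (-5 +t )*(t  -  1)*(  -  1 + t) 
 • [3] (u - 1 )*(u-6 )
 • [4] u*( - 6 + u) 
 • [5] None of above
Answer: 3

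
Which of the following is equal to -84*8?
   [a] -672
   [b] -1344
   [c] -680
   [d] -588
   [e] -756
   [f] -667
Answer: a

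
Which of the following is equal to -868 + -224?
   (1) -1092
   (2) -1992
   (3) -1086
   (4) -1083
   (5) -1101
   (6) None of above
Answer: 1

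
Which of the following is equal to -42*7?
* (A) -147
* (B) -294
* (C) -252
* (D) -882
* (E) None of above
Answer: B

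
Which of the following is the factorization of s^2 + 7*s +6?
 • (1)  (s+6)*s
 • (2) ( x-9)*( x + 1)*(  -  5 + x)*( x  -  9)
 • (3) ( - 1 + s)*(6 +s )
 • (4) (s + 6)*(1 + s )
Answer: 4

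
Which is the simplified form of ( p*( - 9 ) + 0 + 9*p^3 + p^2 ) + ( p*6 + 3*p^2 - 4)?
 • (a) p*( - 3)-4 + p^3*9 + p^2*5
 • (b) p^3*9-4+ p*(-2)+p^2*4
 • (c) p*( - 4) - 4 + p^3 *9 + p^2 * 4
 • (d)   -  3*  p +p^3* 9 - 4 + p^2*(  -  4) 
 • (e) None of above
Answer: e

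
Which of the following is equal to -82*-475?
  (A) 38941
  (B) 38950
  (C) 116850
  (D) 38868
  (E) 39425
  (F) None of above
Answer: B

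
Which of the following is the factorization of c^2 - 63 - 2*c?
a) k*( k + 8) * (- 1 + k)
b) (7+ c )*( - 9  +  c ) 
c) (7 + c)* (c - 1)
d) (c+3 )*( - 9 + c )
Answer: b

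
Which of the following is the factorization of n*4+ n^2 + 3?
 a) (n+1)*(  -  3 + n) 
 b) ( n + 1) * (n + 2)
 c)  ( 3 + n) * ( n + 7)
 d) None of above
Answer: d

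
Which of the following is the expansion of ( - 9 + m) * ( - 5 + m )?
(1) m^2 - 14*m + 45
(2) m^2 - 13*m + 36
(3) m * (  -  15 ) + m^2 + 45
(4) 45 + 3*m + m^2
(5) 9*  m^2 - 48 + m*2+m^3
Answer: 1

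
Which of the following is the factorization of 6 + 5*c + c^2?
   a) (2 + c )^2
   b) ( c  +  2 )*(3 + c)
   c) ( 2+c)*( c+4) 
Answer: b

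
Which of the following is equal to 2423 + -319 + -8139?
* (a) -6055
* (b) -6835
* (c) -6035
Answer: c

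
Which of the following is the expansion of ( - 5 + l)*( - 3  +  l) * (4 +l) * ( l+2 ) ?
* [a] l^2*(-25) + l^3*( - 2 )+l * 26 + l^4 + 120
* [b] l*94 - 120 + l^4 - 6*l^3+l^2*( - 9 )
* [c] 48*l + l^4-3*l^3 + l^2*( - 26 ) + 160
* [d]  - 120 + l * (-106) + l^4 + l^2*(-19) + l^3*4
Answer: a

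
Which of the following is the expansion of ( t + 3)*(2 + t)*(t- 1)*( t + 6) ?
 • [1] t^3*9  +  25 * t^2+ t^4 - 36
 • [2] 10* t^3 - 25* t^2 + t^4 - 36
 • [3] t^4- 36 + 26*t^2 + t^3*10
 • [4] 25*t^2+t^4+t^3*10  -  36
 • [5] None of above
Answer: 4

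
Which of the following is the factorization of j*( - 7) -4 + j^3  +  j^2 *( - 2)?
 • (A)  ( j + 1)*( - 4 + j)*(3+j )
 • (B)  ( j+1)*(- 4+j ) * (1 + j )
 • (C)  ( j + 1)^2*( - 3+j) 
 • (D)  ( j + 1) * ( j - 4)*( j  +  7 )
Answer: B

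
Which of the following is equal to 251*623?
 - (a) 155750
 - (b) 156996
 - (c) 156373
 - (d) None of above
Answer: c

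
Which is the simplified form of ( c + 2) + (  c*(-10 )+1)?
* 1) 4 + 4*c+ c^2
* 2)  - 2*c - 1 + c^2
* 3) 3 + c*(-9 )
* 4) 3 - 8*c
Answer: 3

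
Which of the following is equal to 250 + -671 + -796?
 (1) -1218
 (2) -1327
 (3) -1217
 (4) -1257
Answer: 3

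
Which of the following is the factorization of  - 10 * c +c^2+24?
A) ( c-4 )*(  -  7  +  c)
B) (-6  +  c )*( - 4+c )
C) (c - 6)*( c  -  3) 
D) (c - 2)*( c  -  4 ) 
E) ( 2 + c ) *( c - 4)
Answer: B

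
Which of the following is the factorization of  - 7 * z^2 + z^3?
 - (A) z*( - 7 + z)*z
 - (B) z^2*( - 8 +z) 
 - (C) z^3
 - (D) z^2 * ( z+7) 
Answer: A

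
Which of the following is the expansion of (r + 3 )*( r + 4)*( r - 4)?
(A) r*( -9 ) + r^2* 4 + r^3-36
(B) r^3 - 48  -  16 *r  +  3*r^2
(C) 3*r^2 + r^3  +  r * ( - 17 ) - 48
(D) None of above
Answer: B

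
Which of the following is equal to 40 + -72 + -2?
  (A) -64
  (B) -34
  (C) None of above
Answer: B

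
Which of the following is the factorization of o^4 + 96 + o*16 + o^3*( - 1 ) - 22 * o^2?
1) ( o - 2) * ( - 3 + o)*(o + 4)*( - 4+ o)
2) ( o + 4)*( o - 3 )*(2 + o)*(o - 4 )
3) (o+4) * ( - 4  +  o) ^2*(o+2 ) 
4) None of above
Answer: 2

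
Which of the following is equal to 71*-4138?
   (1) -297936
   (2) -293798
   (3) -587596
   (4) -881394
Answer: 2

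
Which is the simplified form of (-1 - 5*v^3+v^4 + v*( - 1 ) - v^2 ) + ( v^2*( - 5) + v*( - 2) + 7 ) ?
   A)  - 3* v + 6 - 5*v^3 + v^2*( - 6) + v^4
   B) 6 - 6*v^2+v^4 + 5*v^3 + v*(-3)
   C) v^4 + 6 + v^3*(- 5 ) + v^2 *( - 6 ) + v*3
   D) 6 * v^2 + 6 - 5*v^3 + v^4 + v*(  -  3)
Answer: A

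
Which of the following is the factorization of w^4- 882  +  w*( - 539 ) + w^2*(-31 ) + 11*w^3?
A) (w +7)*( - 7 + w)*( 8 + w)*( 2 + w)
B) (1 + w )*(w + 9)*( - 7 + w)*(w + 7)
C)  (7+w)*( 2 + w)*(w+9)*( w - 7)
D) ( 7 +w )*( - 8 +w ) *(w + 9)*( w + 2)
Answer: C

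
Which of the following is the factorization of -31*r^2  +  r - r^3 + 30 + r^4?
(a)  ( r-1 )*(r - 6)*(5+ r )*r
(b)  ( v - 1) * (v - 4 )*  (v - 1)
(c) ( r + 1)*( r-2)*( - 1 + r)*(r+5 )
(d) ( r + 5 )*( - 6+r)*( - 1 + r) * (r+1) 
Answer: d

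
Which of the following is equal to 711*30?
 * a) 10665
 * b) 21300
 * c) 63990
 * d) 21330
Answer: d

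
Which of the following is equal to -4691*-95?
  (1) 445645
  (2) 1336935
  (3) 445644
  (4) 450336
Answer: 1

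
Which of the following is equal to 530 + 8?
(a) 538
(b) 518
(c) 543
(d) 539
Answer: a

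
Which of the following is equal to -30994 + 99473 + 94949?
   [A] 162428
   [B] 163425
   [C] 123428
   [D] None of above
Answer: D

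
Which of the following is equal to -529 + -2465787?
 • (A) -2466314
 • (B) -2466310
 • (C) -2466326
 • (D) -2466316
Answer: D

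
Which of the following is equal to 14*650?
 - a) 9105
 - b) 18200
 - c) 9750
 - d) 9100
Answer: d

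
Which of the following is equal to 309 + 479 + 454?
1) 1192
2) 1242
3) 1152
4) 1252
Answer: 2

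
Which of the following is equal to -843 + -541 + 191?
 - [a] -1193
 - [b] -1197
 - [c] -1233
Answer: a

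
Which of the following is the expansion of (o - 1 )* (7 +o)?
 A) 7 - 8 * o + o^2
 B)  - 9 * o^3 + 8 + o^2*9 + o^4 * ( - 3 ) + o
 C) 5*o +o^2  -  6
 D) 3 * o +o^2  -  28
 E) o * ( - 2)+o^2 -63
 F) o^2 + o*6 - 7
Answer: F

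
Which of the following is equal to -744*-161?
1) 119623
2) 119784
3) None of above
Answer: 2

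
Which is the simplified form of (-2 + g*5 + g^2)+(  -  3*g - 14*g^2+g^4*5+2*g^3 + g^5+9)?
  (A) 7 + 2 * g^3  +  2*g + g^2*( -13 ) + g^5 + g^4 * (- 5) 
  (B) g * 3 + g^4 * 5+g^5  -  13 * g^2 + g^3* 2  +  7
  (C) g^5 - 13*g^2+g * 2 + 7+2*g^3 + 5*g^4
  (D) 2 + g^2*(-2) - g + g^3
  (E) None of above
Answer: C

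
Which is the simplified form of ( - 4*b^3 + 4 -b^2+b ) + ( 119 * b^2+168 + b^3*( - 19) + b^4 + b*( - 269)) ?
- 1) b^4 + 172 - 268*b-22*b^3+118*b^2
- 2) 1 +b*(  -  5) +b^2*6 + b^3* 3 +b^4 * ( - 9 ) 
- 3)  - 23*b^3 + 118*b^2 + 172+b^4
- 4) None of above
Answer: 4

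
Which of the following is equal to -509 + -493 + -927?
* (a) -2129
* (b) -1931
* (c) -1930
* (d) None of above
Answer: d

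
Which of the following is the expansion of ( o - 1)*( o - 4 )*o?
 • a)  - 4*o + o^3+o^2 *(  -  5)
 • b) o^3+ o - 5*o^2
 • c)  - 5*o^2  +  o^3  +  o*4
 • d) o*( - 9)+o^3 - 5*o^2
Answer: c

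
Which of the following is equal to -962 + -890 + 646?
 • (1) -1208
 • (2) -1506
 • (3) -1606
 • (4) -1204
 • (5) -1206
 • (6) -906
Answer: 5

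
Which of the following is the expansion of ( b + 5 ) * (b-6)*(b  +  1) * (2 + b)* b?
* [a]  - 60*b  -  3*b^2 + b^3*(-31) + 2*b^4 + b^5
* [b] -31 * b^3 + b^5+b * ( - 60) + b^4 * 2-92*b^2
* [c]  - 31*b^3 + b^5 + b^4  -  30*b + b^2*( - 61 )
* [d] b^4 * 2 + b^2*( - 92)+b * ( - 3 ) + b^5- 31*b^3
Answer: b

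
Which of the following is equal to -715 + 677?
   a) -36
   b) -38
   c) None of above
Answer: b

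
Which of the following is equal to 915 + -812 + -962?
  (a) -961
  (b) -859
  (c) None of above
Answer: b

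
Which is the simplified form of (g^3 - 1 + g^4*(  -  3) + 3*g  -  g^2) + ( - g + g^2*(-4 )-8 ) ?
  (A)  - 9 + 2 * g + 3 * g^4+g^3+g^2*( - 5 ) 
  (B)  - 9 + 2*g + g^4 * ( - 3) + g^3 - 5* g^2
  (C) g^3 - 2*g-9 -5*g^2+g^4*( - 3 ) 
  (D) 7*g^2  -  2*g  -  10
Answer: B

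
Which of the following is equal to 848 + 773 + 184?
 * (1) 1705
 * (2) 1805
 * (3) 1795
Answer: 2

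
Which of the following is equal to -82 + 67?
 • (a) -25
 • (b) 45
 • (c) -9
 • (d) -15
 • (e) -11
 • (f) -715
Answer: d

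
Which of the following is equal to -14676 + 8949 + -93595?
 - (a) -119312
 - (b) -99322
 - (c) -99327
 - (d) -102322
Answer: b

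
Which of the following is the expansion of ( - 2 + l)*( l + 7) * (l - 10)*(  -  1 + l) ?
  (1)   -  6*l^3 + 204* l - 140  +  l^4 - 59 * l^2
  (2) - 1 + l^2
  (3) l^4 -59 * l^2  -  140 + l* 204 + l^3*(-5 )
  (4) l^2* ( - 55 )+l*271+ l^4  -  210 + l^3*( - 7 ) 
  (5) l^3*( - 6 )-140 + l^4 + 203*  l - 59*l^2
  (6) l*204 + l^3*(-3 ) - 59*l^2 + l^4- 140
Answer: 1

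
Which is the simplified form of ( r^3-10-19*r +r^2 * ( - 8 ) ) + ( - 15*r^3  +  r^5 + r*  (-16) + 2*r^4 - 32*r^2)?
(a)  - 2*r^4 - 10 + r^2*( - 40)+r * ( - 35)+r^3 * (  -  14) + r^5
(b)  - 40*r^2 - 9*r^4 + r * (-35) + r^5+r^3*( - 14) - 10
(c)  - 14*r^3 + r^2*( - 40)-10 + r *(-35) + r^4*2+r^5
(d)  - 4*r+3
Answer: c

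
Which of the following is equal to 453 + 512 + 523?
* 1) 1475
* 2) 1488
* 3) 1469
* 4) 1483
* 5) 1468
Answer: 2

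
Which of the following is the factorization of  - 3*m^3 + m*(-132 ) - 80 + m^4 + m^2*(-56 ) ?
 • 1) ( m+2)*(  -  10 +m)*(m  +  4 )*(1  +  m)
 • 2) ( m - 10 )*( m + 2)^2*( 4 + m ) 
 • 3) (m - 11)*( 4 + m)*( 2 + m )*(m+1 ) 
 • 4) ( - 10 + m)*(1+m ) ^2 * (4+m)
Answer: 1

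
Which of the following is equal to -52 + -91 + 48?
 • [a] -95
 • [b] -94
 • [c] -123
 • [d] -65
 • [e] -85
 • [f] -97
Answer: a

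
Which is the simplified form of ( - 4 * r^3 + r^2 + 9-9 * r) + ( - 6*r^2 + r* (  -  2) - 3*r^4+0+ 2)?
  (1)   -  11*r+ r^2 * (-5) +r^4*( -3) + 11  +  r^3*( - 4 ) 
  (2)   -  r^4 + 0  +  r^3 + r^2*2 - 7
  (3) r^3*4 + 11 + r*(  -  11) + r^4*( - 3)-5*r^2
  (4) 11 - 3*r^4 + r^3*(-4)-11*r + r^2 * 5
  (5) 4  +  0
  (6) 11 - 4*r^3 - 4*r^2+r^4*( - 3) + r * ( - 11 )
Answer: 1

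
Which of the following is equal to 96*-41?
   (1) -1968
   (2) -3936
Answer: 2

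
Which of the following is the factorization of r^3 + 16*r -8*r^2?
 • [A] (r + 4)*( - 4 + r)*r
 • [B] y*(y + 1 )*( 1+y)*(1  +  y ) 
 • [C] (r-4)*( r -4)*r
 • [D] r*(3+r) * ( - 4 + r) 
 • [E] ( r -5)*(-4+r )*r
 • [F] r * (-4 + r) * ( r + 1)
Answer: C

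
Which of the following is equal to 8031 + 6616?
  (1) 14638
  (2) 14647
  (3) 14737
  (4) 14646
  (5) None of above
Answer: 2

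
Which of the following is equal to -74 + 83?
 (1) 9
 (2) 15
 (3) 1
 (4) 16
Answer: 1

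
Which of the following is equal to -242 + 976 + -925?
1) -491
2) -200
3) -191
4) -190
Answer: 3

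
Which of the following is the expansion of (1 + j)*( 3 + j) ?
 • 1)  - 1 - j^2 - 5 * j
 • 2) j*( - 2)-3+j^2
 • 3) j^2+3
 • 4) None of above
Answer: 4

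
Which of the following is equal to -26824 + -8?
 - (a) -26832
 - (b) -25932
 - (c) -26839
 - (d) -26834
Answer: a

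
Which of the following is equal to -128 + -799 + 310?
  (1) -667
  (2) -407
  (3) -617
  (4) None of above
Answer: 3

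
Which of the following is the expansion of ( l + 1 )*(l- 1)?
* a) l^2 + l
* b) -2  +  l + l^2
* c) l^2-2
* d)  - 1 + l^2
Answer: d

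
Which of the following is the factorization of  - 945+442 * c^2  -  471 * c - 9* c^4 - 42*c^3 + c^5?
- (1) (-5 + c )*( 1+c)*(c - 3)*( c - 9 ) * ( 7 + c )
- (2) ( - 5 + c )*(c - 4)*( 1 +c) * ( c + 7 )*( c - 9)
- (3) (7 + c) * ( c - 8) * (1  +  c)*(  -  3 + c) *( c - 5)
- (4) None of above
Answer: 1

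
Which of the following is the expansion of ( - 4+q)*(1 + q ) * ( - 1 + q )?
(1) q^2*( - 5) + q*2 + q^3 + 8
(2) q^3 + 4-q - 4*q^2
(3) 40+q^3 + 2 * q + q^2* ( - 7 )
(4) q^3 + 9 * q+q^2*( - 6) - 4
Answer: 2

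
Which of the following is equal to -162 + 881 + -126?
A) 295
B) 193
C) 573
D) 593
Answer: D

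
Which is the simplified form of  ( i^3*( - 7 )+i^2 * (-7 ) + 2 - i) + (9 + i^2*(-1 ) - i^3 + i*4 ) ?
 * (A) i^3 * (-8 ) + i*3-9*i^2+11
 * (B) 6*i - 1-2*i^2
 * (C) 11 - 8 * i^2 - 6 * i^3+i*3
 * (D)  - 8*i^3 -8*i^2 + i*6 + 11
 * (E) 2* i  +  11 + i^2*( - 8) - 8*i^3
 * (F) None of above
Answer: F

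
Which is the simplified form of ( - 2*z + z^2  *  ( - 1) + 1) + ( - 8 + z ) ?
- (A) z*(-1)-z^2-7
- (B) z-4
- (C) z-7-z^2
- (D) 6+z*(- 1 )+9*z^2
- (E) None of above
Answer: A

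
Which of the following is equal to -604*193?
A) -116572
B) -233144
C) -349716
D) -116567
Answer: A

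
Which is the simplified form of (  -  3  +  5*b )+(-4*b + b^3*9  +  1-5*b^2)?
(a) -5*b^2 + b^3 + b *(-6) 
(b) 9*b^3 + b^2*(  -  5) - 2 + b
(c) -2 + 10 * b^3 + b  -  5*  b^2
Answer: b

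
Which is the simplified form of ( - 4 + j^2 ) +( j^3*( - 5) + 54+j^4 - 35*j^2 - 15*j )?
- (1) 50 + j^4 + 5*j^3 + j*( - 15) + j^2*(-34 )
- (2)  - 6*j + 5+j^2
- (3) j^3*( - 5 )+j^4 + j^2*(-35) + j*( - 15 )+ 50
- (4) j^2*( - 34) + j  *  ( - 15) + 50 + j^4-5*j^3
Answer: 4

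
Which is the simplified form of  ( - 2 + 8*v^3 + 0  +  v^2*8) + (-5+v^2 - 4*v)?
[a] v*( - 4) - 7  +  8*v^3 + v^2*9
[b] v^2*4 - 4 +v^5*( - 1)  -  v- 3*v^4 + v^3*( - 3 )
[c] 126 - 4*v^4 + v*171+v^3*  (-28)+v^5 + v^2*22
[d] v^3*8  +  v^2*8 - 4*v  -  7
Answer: a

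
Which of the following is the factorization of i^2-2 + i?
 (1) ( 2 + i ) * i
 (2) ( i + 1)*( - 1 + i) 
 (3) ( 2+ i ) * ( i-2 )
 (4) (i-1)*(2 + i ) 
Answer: 4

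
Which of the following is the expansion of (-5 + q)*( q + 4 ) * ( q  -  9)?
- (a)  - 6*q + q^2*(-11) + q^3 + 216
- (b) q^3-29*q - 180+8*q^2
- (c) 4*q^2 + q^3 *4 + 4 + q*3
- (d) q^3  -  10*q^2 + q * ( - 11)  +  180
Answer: d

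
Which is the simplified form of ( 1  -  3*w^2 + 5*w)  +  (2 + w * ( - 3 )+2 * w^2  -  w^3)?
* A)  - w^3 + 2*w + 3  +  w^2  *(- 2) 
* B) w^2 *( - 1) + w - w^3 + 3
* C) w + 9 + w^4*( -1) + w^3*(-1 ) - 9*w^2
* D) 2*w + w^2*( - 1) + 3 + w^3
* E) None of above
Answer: E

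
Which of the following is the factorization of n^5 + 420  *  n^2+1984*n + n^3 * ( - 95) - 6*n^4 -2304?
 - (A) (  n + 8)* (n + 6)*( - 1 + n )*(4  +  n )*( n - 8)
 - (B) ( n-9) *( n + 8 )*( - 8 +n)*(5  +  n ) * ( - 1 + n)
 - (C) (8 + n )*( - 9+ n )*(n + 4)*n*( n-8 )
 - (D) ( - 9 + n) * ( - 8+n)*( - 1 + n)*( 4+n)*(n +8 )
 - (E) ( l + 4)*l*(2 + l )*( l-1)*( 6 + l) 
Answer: D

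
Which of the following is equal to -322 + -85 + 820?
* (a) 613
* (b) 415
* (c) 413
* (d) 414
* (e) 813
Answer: c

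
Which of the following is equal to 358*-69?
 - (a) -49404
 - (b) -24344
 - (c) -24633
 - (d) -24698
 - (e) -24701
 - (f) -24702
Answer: f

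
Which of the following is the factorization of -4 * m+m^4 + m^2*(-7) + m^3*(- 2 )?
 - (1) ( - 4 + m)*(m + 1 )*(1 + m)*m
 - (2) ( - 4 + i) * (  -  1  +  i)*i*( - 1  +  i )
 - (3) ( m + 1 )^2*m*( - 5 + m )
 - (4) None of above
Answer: 1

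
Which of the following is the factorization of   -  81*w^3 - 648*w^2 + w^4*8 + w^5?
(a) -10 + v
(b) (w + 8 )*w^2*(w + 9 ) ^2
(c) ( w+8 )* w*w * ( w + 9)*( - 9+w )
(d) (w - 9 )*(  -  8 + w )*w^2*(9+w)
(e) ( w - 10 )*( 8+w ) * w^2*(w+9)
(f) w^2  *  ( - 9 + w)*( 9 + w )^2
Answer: c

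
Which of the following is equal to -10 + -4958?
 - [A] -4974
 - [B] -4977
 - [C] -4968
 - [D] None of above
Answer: C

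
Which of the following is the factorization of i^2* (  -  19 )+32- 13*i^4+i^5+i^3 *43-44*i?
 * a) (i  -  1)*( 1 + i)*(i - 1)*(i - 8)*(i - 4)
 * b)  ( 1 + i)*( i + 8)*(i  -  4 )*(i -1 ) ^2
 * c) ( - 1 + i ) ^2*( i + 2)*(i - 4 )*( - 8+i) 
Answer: a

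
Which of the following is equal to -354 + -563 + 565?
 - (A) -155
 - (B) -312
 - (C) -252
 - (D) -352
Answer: D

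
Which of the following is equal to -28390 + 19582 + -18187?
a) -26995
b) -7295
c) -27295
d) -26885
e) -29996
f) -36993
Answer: a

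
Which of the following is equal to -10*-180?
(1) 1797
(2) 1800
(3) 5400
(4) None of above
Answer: 2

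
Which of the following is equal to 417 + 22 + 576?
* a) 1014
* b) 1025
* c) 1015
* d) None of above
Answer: c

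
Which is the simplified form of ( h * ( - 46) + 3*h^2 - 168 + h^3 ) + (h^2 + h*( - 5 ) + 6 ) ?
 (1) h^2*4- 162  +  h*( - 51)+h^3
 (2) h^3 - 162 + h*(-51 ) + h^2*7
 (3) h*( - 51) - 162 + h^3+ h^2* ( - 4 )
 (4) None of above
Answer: 1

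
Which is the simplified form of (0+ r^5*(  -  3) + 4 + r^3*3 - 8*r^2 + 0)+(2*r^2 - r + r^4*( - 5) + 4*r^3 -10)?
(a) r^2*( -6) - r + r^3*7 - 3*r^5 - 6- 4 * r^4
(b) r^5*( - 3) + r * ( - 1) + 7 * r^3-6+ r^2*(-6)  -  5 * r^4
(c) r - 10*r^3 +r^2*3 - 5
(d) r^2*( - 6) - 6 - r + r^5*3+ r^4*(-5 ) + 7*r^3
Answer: b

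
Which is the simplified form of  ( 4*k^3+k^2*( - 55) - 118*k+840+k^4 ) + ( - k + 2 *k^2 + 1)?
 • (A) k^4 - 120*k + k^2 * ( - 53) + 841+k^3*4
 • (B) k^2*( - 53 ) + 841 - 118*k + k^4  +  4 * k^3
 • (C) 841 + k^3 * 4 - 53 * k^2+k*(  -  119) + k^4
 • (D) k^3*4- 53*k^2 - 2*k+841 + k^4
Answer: C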